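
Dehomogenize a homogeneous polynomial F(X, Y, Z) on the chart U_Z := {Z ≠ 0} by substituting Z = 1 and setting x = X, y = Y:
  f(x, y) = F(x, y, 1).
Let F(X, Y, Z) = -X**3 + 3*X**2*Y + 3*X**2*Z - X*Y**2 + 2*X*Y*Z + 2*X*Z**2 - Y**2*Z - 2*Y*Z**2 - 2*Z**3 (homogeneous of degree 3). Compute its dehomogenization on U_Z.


f(x, y) = -x**3 + 3*x**2*y + 3*x**2 - x*y**2 + 2*x*y + 2*x - y**2 - 2*y - 2

On U_Z we set Z = 1. Each monomial c·X^i·Y^j·Z^k in F becomes c·x^i·y^j·1^k = c·x^i·y^j.
Substituting Z = 1: F(X, Y, 1) = -x**3 + 3*x**2*y + 3*x**2 - x*y**2 + 2*x*y + 2*x - y**2 - 2*y - 2.
Note: deg(f) ≤ deg(F) = 3; strict inequality happens when F is divisible by Z (lost terms).


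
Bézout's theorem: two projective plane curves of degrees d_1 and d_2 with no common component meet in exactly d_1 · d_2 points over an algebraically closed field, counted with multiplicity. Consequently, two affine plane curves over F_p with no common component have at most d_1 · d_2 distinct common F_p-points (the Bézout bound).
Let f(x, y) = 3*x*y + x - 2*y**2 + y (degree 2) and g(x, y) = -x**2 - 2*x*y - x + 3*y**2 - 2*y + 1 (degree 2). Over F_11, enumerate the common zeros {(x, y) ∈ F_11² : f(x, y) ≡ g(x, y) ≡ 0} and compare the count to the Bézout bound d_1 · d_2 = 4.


Common zeros: ∅; count = 0; Bézout bound = 4.

deg(f) = 2, deg(g) = 2, so Bézout bound = 4.
Scan x ∈ F_11. For each x, list the y ∈ F_11 with f(x, y) ≡ 0 and those with g(x, y) ≡ 0 (mod 11); the common zeros in that column are the intersection.
  x = 0: f ≡ 0 at y ∈ {0, 6}; g ≡ 0 at y ∈ {3, 5}; common: ∅.
  x = 1: f ≡ 0 at y ∈ ∅; g ≡ 0 at y ∈ ∅; common: ∅.
  x = 2: f ≡ 0 at y ∈ ∅; g ≡ 0 at y ∈ ∅; common: ∅.
  x = 3: f ≡ 0 at y ∈ {1, 4}; g ≡ 0 at y ∈ {0, 10}; common: ∅.
  x = 4: f ≡ 0 at y ∈ {2, 10}; g ≡ 0 at y ∈ {3, 4}; common: ∅.
  x = 5: f ≡ 0 at y ∈ ∅; g ≡ 0 at y ∈ ∅; common: ∅.
  x = 6: f ≡ 0 at y ∈ ∅; g ≡ 0 at y ∈ ∅; common: ∅.
  x = 7: f ≡ 0 at y ∈ {3, 8}; g ≡ 0 at y ∈ {0, 9}; common: ∅.
  x = 8: f ≡ 0 at y ∈ ∅; g ≡ 0 at y ∈ ∅; common: ∅.
  x = 9: f ≡ 0 at y ∈ {5, 9}; g ≡ 0 at y ∈ {4, 10}; common: ∅.
  x = 10: f ≡ 0 at y ∈ ∅; g ≡ 0 at y ∈ ∅; common: ∅.
Collecting: common zeros = ∅, so the count is 0.
Comparison with the Bézout bound: 0 ≤ 4 = deg(f)·deg(g), as expected for curves with no common component (the affine F_11-count falls short of the bound because intersections may lie at infinity, over extension fields, or carry multiplicity).


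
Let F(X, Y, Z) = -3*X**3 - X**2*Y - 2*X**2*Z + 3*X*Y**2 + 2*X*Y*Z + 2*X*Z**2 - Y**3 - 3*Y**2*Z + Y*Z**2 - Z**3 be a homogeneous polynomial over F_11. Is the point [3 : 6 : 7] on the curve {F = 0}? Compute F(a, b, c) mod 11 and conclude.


F(3,6,7) ≡ 6 (mod 11); P is NOT on the curve.

Evaluate F(3, 6, 7) term-by-term (mod 11).
  -3*X**3 ↦ -3·27·1·1 = -81
  -X**2*Y ↦ -1·9·6·1 = -54
  -2*X**2*Z ↦ -2·9·1·7 = -126
  3*X*Y**2 ↦ 3·3·36·1 = 324
  2*X*Y*Z ↦ 2·3·6·7 = 252
  2*X*Z**2 ↦ 2·3·1·49 = 294
  -Y**3 ↦ -1·1·216·1 = -216
  -3*Y**2*Z ↦ -3·1·36·7 = -756
  Y*Z**2 ↦ 1·1·6·49 = 294
  -Z**3 ↦ -1·1·1·343 = -343
Sum: F(3, 6, 7) = (-81) + (-54) + (-126) + (324) + (252) + (294) + (-216) + (-756) + (294) + (-343) = -412.
Reducing mod 11: -412 ≡ 6 (mod 11).
Since F(a, b, c) ≡ 6 ≠ 0 (mod 11), P does NOT lie on the curve.


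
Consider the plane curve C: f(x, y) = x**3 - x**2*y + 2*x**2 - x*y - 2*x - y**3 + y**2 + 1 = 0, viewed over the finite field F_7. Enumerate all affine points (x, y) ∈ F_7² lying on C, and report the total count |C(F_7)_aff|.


Affine F_7-points: {(1, 1), (2, 1), (2, 6), (3, 1), (3, 3), (3, 4), (5, 5), (6, 2), (6, 3)}; count = 9.

For each of the 49 pairs (x, y) ∈ F_7², evaluate f(x, y) mod 7. Record the zeros.
  x = 0: [0↦1, 1↦1, 2↦4, 3↦4, 4↦2, 5↦6, 6↦3]  zeros at y ∈ ∅
  x = 1: [0↦2, 1↦0, 2↦1, 3↦6, 4↦2, 5↦4, 6↦6]  zeros at y ∈ {1}
  x = 2: [0↦6, 1↦0, 2↦4, 3↦5, 4↦4, 5↦2, 6↦0]  zeros at y ∈ {1, 6}
  x = 3: [0↦5, 1↦0, 2↦5, 3↦0, 4↦0, 5↦6, 6↦5]  zeros at y ∈ {1, 3, 4}
  x = 4: [0↦5, 1↦6, 2↦3, 3↦4, 4↦3, 5↦1, 6↦6]  zeros at y ∈ ∅
  x = 5: [0↦5, 1↦3, 2↦4, 3↦2, 4↦5, 5↦0, 6↦2]  zeros at y ∈ {5}
  x = 6: [0↦4, 1↦4, 2↦0, 3↦0, 4↦5, 5↦2, 6↦6]  zeros at y ∈ {2, 3}
Collecting zeros: affine points = {(1, 1), (2, 1), (2, 6), (3, 1), (3, 3), (3, 4), (5, 5), (6, 2), (6, 3)}.
Total count |C(F_7)_aff| = 9.


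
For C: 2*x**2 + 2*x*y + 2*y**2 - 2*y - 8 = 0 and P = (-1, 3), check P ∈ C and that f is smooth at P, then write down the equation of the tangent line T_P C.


Tangent line at P: 2*x + 8*y - 22 = 0.

Step 1: f(-1, 3) = 0, so P lies on C.
Step 2: partial derivatives
  f_x(x, y) = 4*x + 2*y, f_y(x, y) = 2*x + 4*y - 2.
  f_x(P) = 2, f_y(P) = 8 (gradient nonzero, so P is smooth).
Step 3: tangent line at P: 2·(x − -1) + 8·(y − 3) = 0.
Expanding: 2*x + 8*y - 22 = 0.


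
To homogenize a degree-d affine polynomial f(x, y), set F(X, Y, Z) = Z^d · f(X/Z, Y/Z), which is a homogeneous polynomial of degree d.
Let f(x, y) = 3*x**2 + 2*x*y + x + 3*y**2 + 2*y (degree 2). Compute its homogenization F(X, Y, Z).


F(X, Y, Z) = 3*X**2 + 2*X*Y + X*Z + 3*Y**2 + 2*Y*Z

deg(f) = 2.
Substitute x = X/Z, y = Y/Z into f, then multiply by Z^2.
  monomial 3·x^2·y^0 ↦ 3·X^2·Y^0·Z^0.
  monomial 2·x^1·y^1 ↦ 2·X^1·Y^1·Z^0.
  monomial 1·x^1·y^0 ↦ 1·X^1·Y^0·Z^1.
  monomial 3·x^0·y^2 ↦ 3·X^0·Y^2·Z^0.
  monomial 2·x^0·y^1 ↦ 2·X^0·Y^1·Z^1.
Collecting: F(X, Y, Z) = 3*X**2 + 2*X*Y + X*Z + 3*Y**2 + 2*Y*Z.


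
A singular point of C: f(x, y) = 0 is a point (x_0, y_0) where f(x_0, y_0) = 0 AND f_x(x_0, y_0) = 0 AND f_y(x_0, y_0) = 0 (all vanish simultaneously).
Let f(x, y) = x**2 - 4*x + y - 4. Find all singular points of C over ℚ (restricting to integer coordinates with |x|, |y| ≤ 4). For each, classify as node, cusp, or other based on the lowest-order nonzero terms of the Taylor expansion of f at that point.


No singular points in the scanned grid; C is smooth there.

Compute partial derivatives:
  f_x = 2*x - 4.
  f_y = 1.
f_y = 1 is a nonzero constant, so f_y never vanishes: no point (x, y) can satisfy f = f_x = f_y = 0. In particular no (x, y) ∈ {−4, ..., 4}² is singular; the curve is smooth.


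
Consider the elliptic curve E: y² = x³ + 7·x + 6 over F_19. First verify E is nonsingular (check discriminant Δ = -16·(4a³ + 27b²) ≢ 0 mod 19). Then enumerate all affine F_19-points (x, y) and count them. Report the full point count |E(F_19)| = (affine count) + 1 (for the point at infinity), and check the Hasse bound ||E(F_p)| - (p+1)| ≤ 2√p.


Affine points = {(0, 5), (0, 14), (2, 3), (2, 16), (3, 4), (3, 15), (6, 6), (6, 13), (8, 2), (8, 17), (9, 0), (14, 6), (14, 13), (15, 3), (15, 16), (18, 6), (18, 13)}; affine count = 17; |E(F_19)| = 18.

Discriminant check: Δ ∝ 4a³ + 27b² = 4·7³ + 27·6² = 4·343 + 27·36 ≡ 7 (mod 19). Nonzero ⇒ E is nonsingular.
For each x ∈ F_19, compute rhs = x³ + 7·x + 6 mod 19, then count y ∈ F_19 with y² ≡ rhs.
  x = 0: rhs = 6, matching y values: 5, 14 (2 points).
  x = 1: rhs = 14, matching y values: none (0 points).
  x = 2: rhs = 9, matching y values: 3, 16 (2 points).
  x = 3: rhs = 16, matching y values: 4, 15 (2 points).
  x = 4: rhs = 3, matching y values: none (0 points).
  x = 5: rhs = 14, matching y values: none (0 points).
  x = 6: rhs = 17, matching y values: 6, 13 (2 points).
  x = 7: rhs = 18, matching y values: none (0 points).
  x = 8: rhs = 4, matching y values: 2, 17 (2 points).
  x = 9: rhs = 0, matching y values: 0 (1 points).
  x = 10: rhs = 12, matching y values: none (0 points).
  x = 11: rhs = 8, matching y values: none (0 points).
  x = 12: rhs = 13, matching y values: none (0 points).
  x = 13: rhs = 14, matching y values: none (0 points).
  x = 14: rhs = 17, matching y values: 6, 13 (2 points).
  x = 15: rhs = 9, matching y values: 3, 16 (2 points).
  x = 16: rhs = 15, matching y values: none (0 points).
  x = 17: rhs = 3, matching y values: none (0 points).
  x = 18: rhs = 17, matching y values: 6, 13 (2 points).
Total affine count: 17.
Full point count |E(F_19)| = 17 + 1 = 18.
Hasse bound: |18 − (19+1)| = |-2| = 2 ≤ 2√19 ≈ 8.7178 ✓.


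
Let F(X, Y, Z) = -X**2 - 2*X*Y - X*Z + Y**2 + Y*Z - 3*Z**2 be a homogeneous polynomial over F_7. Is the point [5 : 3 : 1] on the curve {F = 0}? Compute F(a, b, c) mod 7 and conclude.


F(5,3,1) ≡ 5 (mod 7); P is NOT on the curve.

Evaluate F(5, 3, 1) term-by-term (mod 7).
  -X**2 ↦ -1·25·1·1 = -25
  -2*X*Y ↦ -2·5·3·1 = -30
  -X*Z ↦ -1·5·1·1 = -5
  Y**2 ↦ 1·1·9·1 = 9
  Y*Z ↦ 1·1·3·1 = 3
  -3*Z**2 ↦ -3·1·1·1 = -3
Sum: F(5, 3, 1) = (-25) + (-30) + (-5) + (9) + (3) + (-3) = -51.
Reducing mod 7: -51 ≡ 5 (mod 7).
Since F(a, b, c) ≡ 5 ≠ 0 (mod 7), P does NOT lie on the curve.


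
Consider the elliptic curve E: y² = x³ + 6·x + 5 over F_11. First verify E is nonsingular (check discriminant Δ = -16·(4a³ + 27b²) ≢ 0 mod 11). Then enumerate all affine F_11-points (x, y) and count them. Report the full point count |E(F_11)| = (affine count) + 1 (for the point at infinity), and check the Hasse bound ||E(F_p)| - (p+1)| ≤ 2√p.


Affine points = {(0, 4), (0, 7), (1, 1), (1, 10), (2, 5), (2, 6), (4, 4), (4, 7), (6, 2), (6, 9), (7, 4), (7, 7), (8, 2), (8, 9), (10, 3), (10, 8)}; affine count = 16; |E(F_11)| = 17.

Discriminant check: Δ ∝ 4a³ + 27b² = 4·6³ + 27·5² = 4·216 + 27·25 ≡ 10 (mod 11). Nonzero ⇒ E is nonsingular.
For each x ∈ F_11, compute rhs = x³ + 6·x + 5 mod 11, then count y ∈ F_11 with y² ≡ rhs.
  x = 0: rhs = 5, matching y values: 4, 7 (2 points).
  x = 1: rhs = 1, matching y values: 1, 10 (2 points).
  x = 2: rhs = 3, matching y values: 5, 6 (2 points).
  x = 3: rhs = 6, matching y values: none (0 points).
  x = 4: rhs = 5, matching y values: 4, 7 (2 points).
  x = 5: rhs = 6, matching y values: none (0 points).
  x = 6: rhs = 4, matching y values: 2, 9 (2 points).
  x = 7: rhs = 5, matching y values: 4, 7 (2 points).
  x = 8: rhs = 4, matching y values: 2, 9 (2 points).
  x = 9: rhs = 7, matching y values: none (0 points).
  x = 10: rhs = 9, matching y values: 3, 8 (2 points).
Total affine count: 16.
Full point count |E(F_11)| = 16 + 1 = 17.
Hasse bound: |17 − (11+1)| = |5| = 5 ≤ 2√11 ≈ 6.6332 ✓.


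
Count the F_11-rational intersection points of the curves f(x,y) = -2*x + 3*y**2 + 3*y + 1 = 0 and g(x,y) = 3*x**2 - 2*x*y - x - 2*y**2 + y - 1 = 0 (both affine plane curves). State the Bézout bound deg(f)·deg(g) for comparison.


Common zeros: {(2, 7), (6, 10)}; count = 2; Bézout bound = 4.

deg(f) = 2, deg(g) = 2, so Bézout bound = 4.
Scan x ∈ F_11. For each x, list the y ∈ F_11 with f(x, y) ≡ 0 and those with g(x, y) ≡ 0 (mod 11); the common zeros in that column are the intersection.
  x = 0: f ≡ 0 at y ∈ ∅; g ≡ 0 at y ∈ {8, 9}; common: ∅.
  x = 1: f ≡ 0 at y ∈ ∅; g ≡ 0 at y ∈ {6, 10}; common: ∅.
  x = 2: f ≡ 0 at y ∈ {3, 7}; g ≡ 0 at y ∈ {7, 8}; common: {7}.
  x = 3: f ≡ 0 at y ∈ {4, 6}; g ≡ 0 at y ∈ {7}; common: ∅.
  x = 4: f ≡ 0 at y ∈ {2, 8}; g ≡ 0 at y ∈ ∅; common: ∅.
  x = 5: f ≡ 0 at y ∈ ∅; g ≡ 0 at y ∈ ∅; common: ∅.
  x = 6: f ≡ 0 at y ∈ {0, 10}; g ≡ 0 at y ∈ {1, 10}; common: {10}.
  x = 7: f ≡ 0 at y ∈ {5}; g ≡ 0 at y ∈ {4, 6}; common: ∅.
  x = 8: f ≡ 0 at y ∈ ∅; g ≡ 0 at y ∈ ∅; common: ∅.
  x = 9: f ≡ 0 at y ∈ {1, 9}; g ≡ 0 at y ∈ ∅; common: ∅.
  x = 10: f ≡ 0 at y ∈ ∅; g ≡ 0 at y ∈ {9}; common: ∅.
Collecting: common zeros = {(2, 7), (6, 10)}, so the count is 2.
Comparison with the Bézout bound: 2 ≤ 4 = deg(f)·deg(g), as expected for curves with no common component (the affine F_11-count falls short of the bound because intersections may lie at infinity, over extension fields, or carry multiplicity).


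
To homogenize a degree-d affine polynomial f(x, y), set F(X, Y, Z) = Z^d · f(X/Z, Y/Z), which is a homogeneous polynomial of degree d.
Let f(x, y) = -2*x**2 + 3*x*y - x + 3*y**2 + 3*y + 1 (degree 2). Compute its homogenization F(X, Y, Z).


F(X, Y, Z) = -2*X**2 + 3*X*Y - X*Z + 3*Y**2 + 3*Y*Z + Z**2

deg(f) = 2.
Substitute x = X/Z, y = Y/Z into f, then multiply by Z^2.
  monomial -2·x^2·y^0 ↦ -2·X^2·Y^0·Z^0.
  monomial 3·x^1·y^1 ↦ 3·X^1·Y^1·Z^0.
  monomial -1·x^1·y^0 ↦ -1·X^1·Y^0·Z^1.
  monomial 3·x^0·y^2 ↦ 3·X^0·Y^2·Z^0.
  monomial 3·x^0·y^1 ↦ 3·X^0·Y^1·Z^1.
  monomial 1·x^0·y^0 ↦ 1·X^0·Y^0·Z^2.
Collecting: F(X, Y, Z) = -2*X**2 + 3*X*Y - X*Z + 3*Y**2 + 3*Y*Z + Z**2.


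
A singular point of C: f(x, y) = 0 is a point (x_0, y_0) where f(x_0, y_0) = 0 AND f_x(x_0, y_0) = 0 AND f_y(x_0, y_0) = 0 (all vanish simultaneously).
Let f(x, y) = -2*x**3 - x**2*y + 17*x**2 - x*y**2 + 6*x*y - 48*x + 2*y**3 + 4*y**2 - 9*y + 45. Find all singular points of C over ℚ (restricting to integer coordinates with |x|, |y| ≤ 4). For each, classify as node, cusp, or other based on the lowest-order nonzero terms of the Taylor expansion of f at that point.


Singular points: {(3, 0)}; classification: node.

Compute partial derivatives:
  f_x = -6*x**2 - 2*x*y + 34*x - y**2 + 6*y - 48.
  f_y = -x**2 - 2*x*y + 6*x + 6*y**2 + 8*y - 9.
Scan x_0 ∈ {−4, ..., 4}. For each x_0, f_y(x_0, y) is a polynomial in y; find its integer roots y ∈ {−4, ..., 4}, then test f_x and f at those candidates.
  x = -4: f_y(-4, y) = 6*y**2 + 16*y - 49; no integer root y with |y| ≤ 4.
  x = -3: f_y(-3, y) = 6*y**2 + 14*y - 36; no integer root y with |y| ≤ 4.
  x = -2: f_y(-2, y) = 6*y**2 + 12*y - 25; no integer root y with |y| ≤ 4.
  x = -1: f_y(-1, y) = 6*y**2 + 10*y - 16; vanishes at y ∈ {1}. (-1, 1): f_x = -81 ≠ 0.
  x = 0: f_y(0, y) = 6*y**2 + 8*y - 9; no integer root y with |y| ≤ 4.
  x = 1: f_y(1, y) = 6*y**2 + 6*y - 4; no integer root y with |y| ≤ 4.
  x = 2: f_y(2, y) = 6*y**2 + 4*y - 1; no integer root y with |y| ≤ 4.
  x = 3: f_y(3, y) = 6*y**2 + 2*y; vanishes at y ∈ {0}. (3, 0): f_x = 0, f = 0 — SINGULAR.
  x = 4: f_y(4, y) = 6*y**2 - 1; no integer root y with |y| ≤ 4.
Only singular point on the grid: (3, 0).
Classify: substitute x = 3 + u, y = 0 + v and expand: f = -2*u**3 - u**2*v - u**2 - u*v**2 + 2*v**3 + v**2.
No constant or linear terms (consistent with a singular point). Quadratic part: -u**2 + v**2. Cubic part: -2*u**3 - u**2*v - u*v**2 + 2*v**3.
The quadratic part v**2 - u**2 = (v − u)(v + u) splits into two distinct linear factors, so there are two distinct tangent lines y − 0 = ±(x − 3) — this is a node (ordinary double point).
Classification: node.


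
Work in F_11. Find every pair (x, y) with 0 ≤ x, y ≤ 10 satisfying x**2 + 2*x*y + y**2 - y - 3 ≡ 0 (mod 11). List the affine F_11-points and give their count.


Affine F_11-points: {(1, 1), (1, 9), (2, 2), (2, 6), (3, 8), (3, 9), (5, 0), (5, 2), (6, 0), (8, 1), (8, 6)}; count = 11.

For each of the 121 pairs (x, y) ∈ F_11², evaluate f(x, y) mod 11. Record the zeros.
  x = 0: [0↦8, 1↦8, 2↦10, 3↦3, 4↦9, 5↦6, 6↦5, 7↦6, 8↦9, 9↦3, 10↦10]  zeros at y ∈ ∅
  x = 1: [0↦9, 1↦0, 2↦4, 3↦10, 4↦7, 5↦6, 6↦7, 7↦10, 8↦4, 9↦0, 10↦9]  zeros at y ∈ {1, 9}
  x = 2: [0↦1, 1↦5, 2↦0, 3↦8, 4↦7, 5↦8, 6↦0, 7↦5, 8↦1, 9↦10, 10↦10]  zeros at y ∈ {2, 6}
  x = 3: [0↦6, 1↦1, 2↦9, 3↦8, 4↦9, 5↦1, 6↦6, 7↦2, 8↦0, 9↦0, 10↦2]  zeros at y ∈ {8, 9}
  x = 4: [0↦2, 1↦10, 2↦9, 3↦10, 4↦2, 5↦7, 6↦3, 7↦1, 8↦1, 9↦3, 10↦7]  zeros at y ∈ ∅
  x = 5: [0↦0, 1↦10, 2↦0, 3↦3, 4↦8, 5↦4, 6↦2, 7↦2, 8↦4, 9↦8, 10↦3]  zeros at y ∈ {0, 2}
  x = 6: [0↦0, 1↦1, 2↦4, 3↦9, 4↦5, 5↦3, 6↦3, 7↦5, 8↦9, 9↦4, 10↦1]  zeros at y ∈ {0}
  x = 7: [0↦2, 1↦5, 2↦10, 3↦6, 4↦4, 5↦4, 6↦6, 7↦10, 8↦5, 9↦2, 10↦1]  zeros at y ∈ ∅
  x = 8: [0↦6, 1↦0, 2↦7, 3↦5, 4↦5, 5↦7, 6↦0, 7↦6, 8↦3, 9↦2, 10↦3]  zeros at y ∈ {1, 6}
  x = 9: [0↦1, 1↦8, 2↦6, 3↦6, 4↦8, 5↦1, 6↦7, 7↦4, 8↦3, 9↦4, 10↦7]  zeros at y ∈ ∅
  x = 10: [0↦9, 1↦7, 2↦7, 3↦9, 4↦2, 5↦8, 6↦5, 7↦4, 8↦5, 9↦8, 10↦2]  zeros at y ∈ ∅
Collecting zeros: affine points = {(1, 1), (1, 9), (2, 2), (2, 6), (3, 8), (3, 9), (5, 0), (5, 2), (6, 0), (8, 1), (8, 6)}.
Total count |C(F_11)_aff| = 11.


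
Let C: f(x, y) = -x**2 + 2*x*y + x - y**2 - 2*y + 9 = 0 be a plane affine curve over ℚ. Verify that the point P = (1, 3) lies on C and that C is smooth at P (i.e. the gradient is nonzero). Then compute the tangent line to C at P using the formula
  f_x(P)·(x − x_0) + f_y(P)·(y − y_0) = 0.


Tangent line at P: 5*x - 6*y + 13 = 0.

Step 1: f(1, 3) = 0, so P lies on C.
Step 2: partial derivatives
  f_x(x, y) = -2*x + 2*y + 1, f_y(x, y) = 2*x - 2*y - 2.
  f_x(P) = 5, f_y(P) = -6 (gradient nonzero, so P is smooth).
Step 3: tangent line at P: 5·(x − 1) + -6·(y − 3) = 0.
Expanding: 5*x - 6*y + 13 = 0.


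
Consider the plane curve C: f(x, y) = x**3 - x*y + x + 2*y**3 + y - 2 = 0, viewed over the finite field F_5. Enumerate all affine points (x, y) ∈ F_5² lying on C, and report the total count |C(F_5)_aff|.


Affine F_5-points: {(0, 3), (0, 4), (1, 0), (3, 2), (4, 1)}; count = 5.

For each of the 25 pairs (x, y) ∈ F_5², evaluate f(x, y) mod 5. Record the zeros.
  x = 0: [0↦3, 1↦1, 2↦1, 3↦0, 4↦0]  zeros at y ∈ {3, 4}
  x = 1: [0↦0, 1↦2, 2↦1, 3↦4, 4↦3]  zeros at y ∈ {0}
  x = 2: [0↦3, 1↦4, 2↦2, 3↦4, 4↦2]  zeros at y ∈ ∅
  x = 3: [0↦3, 1↦3, 2↦0, 3↦1, 4↦3]  zeros at y ∈ {2}
  x = 4: [0↦1, 1↦0, 2↦1, 3↦1, 4↦2]  zeros at y ∈ {1}
Collecting zeros: affine points = {(0, 3), (0, 4), (1, 0), (3, 2), (4, 1)}.
Total count |C(F_5)_aff| = 5.


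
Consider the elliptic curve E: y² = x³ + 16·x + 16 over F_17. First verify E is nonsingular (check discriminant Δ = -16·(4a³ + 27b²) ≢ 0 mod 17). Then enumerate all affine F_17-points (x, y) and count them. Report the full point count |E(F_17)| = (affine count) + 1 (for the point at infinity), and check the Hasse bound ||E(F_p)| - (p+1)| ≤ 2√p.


Affine points = {(0, 4), (0, 13), (1, 4), (1, 13), (4, 5), (4, 12), (5, 0), (12, 7), (12, 10), (14, 3), (14, 14), (16, 4), (16, 13)}; affine count = 13; |E(F_17)| = 14.

Discriminant check: Δ ∝ 4a³ + 27b² = 4·16³ + 27·16² = 4·4096 + 27·256 ≡ 6 (mod 17). Nonzero ⇒ E is nonsingular.
For each x ∈ F_17, compute rhs = x³ + 16·x + 16 mod 17, then count y ∈ F_17 with y² ≡ rhs.
  x = 0: rhs = 16, matching y values: 4, 13 (2 points).
  x = 1: rhs = 16, matching y values: 4, 13 (2 points).
  x = 2: rhs = 5, matching y values: none (0 points).
  x = 3: rhs = 6, matching y values: none (0 points).
  x = 4: rhs = 8, matching y values: 5, 12 (2 points).
  x = 5: rhs = 0, matching y values: 0 (1 points).
  x = 6: rhs = 5, matching y values: none (0 points).
  x = 7: rhs = 12, matching y values: none (0 points).
  x = 8: rhs = 10, matching y values: none (0 points).
  x = 9: rhs = 5, matching y values: none (0 points).
  x = 10: rhs = 3, matching y values: none (0 points).
  x = 11: rhs = 10, matching y values: none (0 points).
  x = 12: rhs = 15, matching y values: 7, 10 (2 points).
  x = 13: rhs = 7, matching y values: none (0 points).
  x = 14: rhs = 9, matching y values: 3, 14 (2 points).
  x = 15: rhs = 10, matching y values: none (0 points).
  x = 16: rhs = 16, matching y values: 4, 13 (2 points).
Total affine count: 13.
Full point count |E(F_17)| = 13 + 1 = 14.
Hasse bound: |14 − (17+1)| = |-4| = 4 ≤ 2√17 ≈ 8.2462 ✓.


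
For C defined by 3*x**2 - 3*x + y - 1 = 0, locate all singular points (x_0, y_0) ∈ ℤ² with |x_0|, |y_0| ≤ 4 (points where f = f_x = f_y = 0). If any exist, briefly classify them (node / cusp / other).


No singular points in the scanned grid; C is smooth there.

Compute partial derivatives:
  f_x = 6*x - 3.
  f_y = 1.
f_y = 1 is a nonzero constant, so f_y never vanishes: no point (x, y) can satisfy f = f_x = f_y = 0. In particular no (x, y) ∈ {−4, ..., 4}² is singular; the curve is smooth.


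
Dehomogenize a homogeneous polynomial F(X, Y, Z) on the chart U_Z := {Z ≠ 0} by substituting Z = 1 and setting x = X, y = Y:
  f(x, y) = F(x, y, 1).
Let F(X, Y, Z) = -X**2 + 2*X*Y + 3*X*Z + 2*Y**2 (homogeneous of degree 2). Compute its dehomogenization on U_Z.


f(x, y) = -x**2 + 2*x*y + 3*x + 2*y**2

On U_Z we set Z = 1. Each monomial c·X^i·Y^j·Z^k in F becomes c·x^i·y^j·1^k = c·x^i·y^j.
Substituting Z = 1: F(X, Y, 1) = -x**2 + 2*x*y + 3*x + 2*y**2.
Note: deg(f) ≤ deg(F) = 2; strict inequality happens when F is divisible by Z (lost terms).


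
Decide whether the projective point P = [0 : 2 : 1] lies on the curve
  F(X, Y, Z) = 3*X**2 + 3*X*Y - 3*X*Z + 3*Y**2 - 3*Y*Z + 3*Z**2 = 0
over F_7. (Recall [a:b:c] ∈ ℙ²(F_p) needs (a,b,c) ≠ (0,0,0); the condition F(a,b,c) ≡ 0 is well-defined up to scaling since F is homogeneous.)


F(0,2,1) ≡ 2 (mod 7); P is NOT on the curve.

Evaluate F(0, 2, 1) term-by-term (mod 7).
  3*X**2 ↦ 3·0·1·1 = 0
  3*X*Y ↦ 3·0·2·1 = 0
  -3*X*Z ↦ -3·0·1·1 = 0
  3*Y**2 ↦ 3·1·4·1 = 12
  -3*Y*Z ↦ -3·1·2·1 = -6
  3*Z**2 ↦ 3·1·1·1 = 3
Sum: F(0, 2, 1) = (0) + (0) + (0) + (12) + (-6) + (3) = 9.
Reducing mod 7: 9 ≡ 2 (mod 7).
Since F(a, b, c) ≡ 2 ≠ 0 (mod 7), P does NOT lie on the curve.


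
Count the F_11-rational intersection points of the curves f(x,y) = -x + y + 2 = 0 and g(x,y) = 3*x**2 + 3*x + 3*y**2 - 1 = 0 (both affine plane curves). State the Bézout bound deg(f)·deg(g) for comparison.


Common zeros: {(0, 9), (7, 5)}; count = 2; Bézout bound = 2.

deg(f) = 1, deg(g) = 2, so Bézout bound = 2.
Scan x ∈ F_11. For each x, list the y ∈ F_11 with f(x, y) ≡ 0 and those with g(x, y) ≡ 0 (mod 11); the common zeros in that column are the intersection.
  x = 0: f ≡ 0 at y ∈ {9}; g ≡ 0 at y ∈ {2, 9}; common: {9}.
  x = 1: f ≡ 0 at y ∈ {10}; g ≡ 0 at y ∈ ∅; common: ∅.
  x = 2: f ≡ 0 at y ∈ {0}; g ≡ 0 at y ∈ {3, 8}; common: ∅.
  x = 3: f ≡ 0 at y ∈ {1}; g ≡ 0 at y ∈ {5, 6}; common: ∅.
  x = 4: f ≡ 0 at y ∈ {2}; g ≡ 0 at y ∈ ∅; common: ∅.
  x = 5: f ≡ 0 at y ∈ {3}; g ≡ 0 at y ∈ ∅; common: ∅.
  x = 6: f ≡ 0 at y ∈ {4}; g ≡ 0 at y ∈ ∅; common: ∅.
  x = 7: f ≡ 0 at y ∈ {5}; g ≡ 0 at y ∈ {5, 6}; common: {5}.
  x = 8: f ≡ 0 at y ∈ {6}; g ≡ 0 at y ∈ {3, 8}; common: ∅.
  x = 9: f ≡ 0 at y ∈ {7}; g ≡ 0 at y ∈ ∅; common: ∅.
  x = 10: f ≡ 0 at y ∈ {8}; g ≡ 0 at y ∈ {2, 9}; common: ∅.
Collecting: common zeros = {(0, 9), (7, 5)}, so the count is 2.
Comparison with the Bézout bound: 2 ≤ 2 = deg(f)·deg(g), as expected for curves with no common component (the bound is attained).


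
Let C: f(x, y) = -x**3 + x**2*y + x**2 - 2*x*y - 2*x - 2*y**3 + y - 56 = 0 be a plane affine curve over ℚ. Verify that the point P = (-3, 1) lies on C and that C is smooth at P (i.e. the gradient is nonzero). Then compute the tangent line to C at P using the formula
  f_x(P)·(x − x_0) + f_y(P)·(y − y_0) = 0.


Tangent line at P: -43*x + 10*y - 139 = 0.

Step 1: f(-3, 1) = 0, so P lies on C.
Step 2: partial derivatives
  f_x(x, y) = -3*x**2 + 2*x*y + 2*x - 2*y - 2, f_y(x, y) = x**2 - 2*x - 6*y**2 + 1.
  f_x(P) = -43, f_y(P) = 10 (gradient nonzero, so P is smooth).
Step 3: tangent line at P: -43·(x − -3) + 10·(y − 1) = 0.
Expanding: -43*x + 10*y - 139 = 0.


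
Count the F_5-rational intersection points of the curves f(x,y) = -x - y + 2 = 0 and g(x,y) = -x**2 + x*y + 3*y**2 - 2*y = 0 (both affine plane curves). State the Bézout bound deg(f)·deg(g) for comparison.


Common zeros: ∅; count = 0; Bézout bound = 2.

deg(f) = 1, deg(g) = 2, so Bézout bound = 2.
Scan x ∈ F_5. For each x, list the y ∈ F_5 with f(x, y) ≡ 0 and those with g(x, y) ≡ 0 (mod 5); the common zeros in that column are the intersection.
  x = 0: f ≡ 0 at y ∈ {2}; g ≡ 0 at y ∈ {0, 4}; common: ∅.
  x = 1: f ≡ 0 at y ∈ {1}; g ≡ 0 at y ∈ ∅; common: ∅.
  x = 2: f ≡ 0 at y ∈ {0}; g ≡ 0 at y ∈ ∅; common: ∅.
  x = 3: f ≡ 0 at y ∈ {4}; g ≡ 0 at y ∈ {1, 2}; common: ∅.
  x = 4: f ≡ 0 at y ∈ {3}; g ≡ 0 at y ∈ {2, 4}; common: ∅.
Collecting: common zeros = ∅, so the count is 0.
Comparison with the Bézout bound: 0 ≤ 2 = deg(f)·deg(g), as expected for curves with no common component (the affine F_5-count falls short of the bound because intersections may lie at infinity, over extension fields, or carry multiplicity).


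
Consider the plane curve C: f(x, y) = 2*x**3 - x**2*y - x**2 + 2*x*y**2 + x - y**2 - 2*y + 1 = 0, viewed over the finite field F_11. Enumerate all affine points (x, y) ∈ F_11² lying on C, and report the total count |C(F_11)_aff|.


Affine F_11-points: {(5, 0), (5, 3), (6, 8), (7, 4), (7, 5), (9, 5), (9, 7)}; count = 7.

For each of the 121 pairs (x, y) ∈ F_11², evaluate f(x, y) mod 11. Record the zeros.
  x = 0: [0↦1, 1↦9, 2↦4, 3↦8, 4↦10, 5↦10, 6↦8, 7↦4, 8↦9, 9↦1, 10↦2]  zeros at y ∈ ∅
  x = 1: [0↦3, 1↦1, 2↦1, 3↦3, 4↦7, 5↦2, 6↦10, 7↦9, 8↦10, 9↦2, 10↦7]  zeros at y ∈ ∅
  x = 2: [0↦4, 1↦1, 2↦4, 3↦2, 4↦6, 5↦5, 6↦10, 7↦10, 8↦5, 9↦6, 10↦2]  zeros at y ∈ ∅
  x = 3: [0↦5, 1↦10, 2↦3, 3↦6, 4↦8, 5↦9, 6↦9, 7↦8, 8↦6, 9↦3, 10↦10]  zeros at y ∈ ∅
  x = 4: [0↦7, 1↦7, 2↦10, 3↦5, 4↦3, 5↦4, 6↦8, 7↦4, 8↦3, 9↦5, 10↦10]  zeros at y ∈ ∅
  x = 5: [0↦0, 1↦4, 2↦4, 3↦0, 4↦3, 5↦2, 6↦8, 7↦10, 8↦8, 9↦2, 10↦3]  zeros at y ∈ {0, 3}
  x = 6: [0↦7, 1↦2, 2↦8, 3↦3, 4↦9, 5↦4, 6↦10, 7↦5, 8↦0, 9↦6, 10↦1]  zeros at y ∈ {8}
  x = 7: [0↦7, 1↦2, 2↦1, 3↦4, 4↦0, 5↦0, 6↦4, 7↦1, 8↦2, 9↦7, 10↦5]  zeros at y ∈ {4, 5}
  x = 8: [0↦1, 1↦5, 2↦6, 3↦4, 4↦10, 5↦2, 6↦2, 7↦10, 8↦4, 9↦6, 10↦5]  zeros at y ∈ ∅
  x = 9: [0↦1, 1↦1, 2↦2, 3↦4, 4↦7, 5↦0, 6↦5, 7↦0, 8↦7, 9↦4, 10↦2]  zeros at y ∈ {5, 7}
  x = 10: [0↦8, 1↦2, 2↦1, 3↦5, 4↦3, 5↦6, 6↦3, 7↦5, 8↦1, 9↦2, 10↦8]  zeros at y ∈ ∅
Collecting zeros: affine points = {(5, 0), (5, 3), (6, 8), (7, 4), (7, 5), (9, 5), (9, 7)}.
Total count |C(F_11)_aff| = 7.


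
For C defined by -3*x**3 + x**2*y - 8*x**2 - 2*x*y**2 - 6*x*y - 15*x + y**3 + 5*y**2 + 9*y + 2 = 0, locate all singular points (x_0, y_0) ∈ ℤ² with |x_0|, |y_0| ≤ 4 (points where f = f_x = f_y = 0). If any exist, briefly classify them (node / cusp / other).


Singular points: {(-1, -2)}; classification: node.

Compute partial derivatives:
  f_x = -9*x**2 + 2*x*y - 16*x - 2*y**2 - 6*y - 15.
  f_y = x**2 - 4*x*y - 6*x + 3*y**2 + 10*y + 9.
Scan x_0 ∈ {−4, ..., 4}. For each x_0, f_y(x_0, y) is a polynomial in y; find its integer roots y ∈ {−4, ..., 4}, then test f_x and f at those candidates.
  x = -4: f_y(-4, y) = 3*y**2 + 26*y + 49; no integer root y with |y| ≤ 4.
  x = -3: f_y(-3, y) = 3*y**2 + 22*y + 36; no integer root y with |y| ≤ 4.
  x = -2: f_y(-2, y) = 3*y**2 + 18*y + 25; no integer root y with |y| ≤ 4.
  x = -1: f_y(-1, y) = 3*y**2 + 14*y + 16; vanishes at y ∈ {-2}. (-1, -2): f_x = 0, f = 0 — SINGULAR.
  x = 0: f_y(0, y) = 3*y**2 + 10*y + 9; no integer root y with |y| ≤ 4.
  x = 1: f_y(1, y) = 3*y**2 + 6*y + 4; no integer root y with |y| ≤ 4.
  x = 2: f_y(2, y) = 3*y**2 + 2*y + 1; no integer root y with |y| ≤ 4.
  x = 3: f_y(3, y) = 3*y**2 - 2*y; vanishes at y ∈ {0}. (3, 0): f_x = -144 ≠ 0.
  x = 4: f_y(4, y) = 3*y**2 - 6*y + 1; no integer root y with |y| ≤ 4.
Only singular point on the grid: (-1, -2).
Classify: substitute x = -1 + u, y = -2 + v and expand: f = -3*u**3 + u**2*v - u**2 - 2*u*v**2 + v**3 + v**2.
No constant or linear terms (consistent with a singular point). Quadratic part: -u**2 + v**2. Cubic part: -3*u**3 + u**2*v - 2*u*v**2 + v**3.
The quadratic part v**2 - u**2 = (v − u)(v + u) splits into two distinct linear factors, so there are two distinct tangent lines y − -2 = ±(x − -1) — this is a node (ordinary double point).
Classification: node.


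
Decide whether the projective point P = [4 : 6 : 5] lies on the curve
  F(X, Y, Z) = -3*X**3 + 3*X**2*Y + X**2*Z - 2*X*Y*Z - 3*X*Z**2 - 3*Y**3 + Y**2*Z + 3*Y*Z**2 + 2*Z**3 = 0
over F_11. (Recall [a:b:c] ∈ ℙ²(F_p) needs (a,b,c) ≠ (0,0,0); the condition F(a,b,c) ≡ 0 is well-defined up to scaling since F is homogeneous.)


F(4,6,5) ≡ 0 (mod 11); P is on the curve.

Evaluate F(4, 6, 5) term-by-term (mod 11).
  -3*X**3 ↦ -3·64·1·1 = -192
  3*X**2*Y ↦ 3·16·6·1 = 288
  X**2*Z ↦ 1·16·1·5 = 80
  -2*X*Y*Z ↦ -2·4·6·5 = -240
  -3*X*Z**2 ↦ -3·4·1·25 = -300
  -3*Y**3 ↦ -3·1·216·1 = -648
  Y**2*Z ↦ 1·1·36·5 = 180
  3*Y*Z**2 ↦ 3·1·6·25 = 450
  2*Z**3 ↦ 2·1·1·125 = 250
Sum: F(4, 6, 5) = (-192) + (288) + (80) + (-240) + (-300) + (-648) + (180) + (450) + (250) = -132.
Reducing mod 11: -132 ≡ 0 (mod 11).
Since F(a, b, c) ≡ 0 (mod 11), P lies on the curve.


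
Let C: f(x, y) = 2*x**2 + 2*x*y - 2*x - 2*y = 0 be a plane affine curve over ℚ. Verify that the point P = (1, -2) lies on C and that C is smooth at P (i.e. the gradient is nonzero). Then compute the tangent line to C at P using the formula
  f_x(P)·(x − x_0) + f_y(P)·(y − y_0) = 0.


Tangent line at P: 2 - 2*x = 0.

Step 1: f(1, -2) = 0, so P lies on C.
Step 2: partial derivatives
  f_x(x, y) = 4*x + 2*y - 2, f_y(x, y) = 2*x - 2.
  f_x(P) = -2, f_y(P) = 0 (gradient nonzero, so P is smooth).
Step 3: tangent line at P: -2·(x − 1) + 0·(y − -2) = 0.
Expanding: 2 - 2*x = 0.


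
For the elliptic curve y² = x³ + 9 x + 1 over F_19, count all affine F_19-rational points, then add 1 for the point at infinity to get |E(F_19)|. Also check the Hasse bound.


Affine points = {(0, 1), (0, 18), (1, 7), (1, 12), (3, 6), (3, 13), (4, 5), (4, 14), (5, 0), (6, 9), (6, 10), (11, 5), (11, 14), (13, 4), (13, 15), (16, 2), (16, 17)}; affine count = 17; |E(F_19)| = 18.

Discriminant check: Δ ∝ 4a³ + 27b² = 4·9³ + 27·1² = 4·729 + 27·1 ≡ 17 (mod 19). Nonzero ⇒ E is nonsingular.
For each x ∈ F_19, compute rhs = x³ + 9·x + 1 mod 19, then count y ∈ F_19 with y² ≡ rhs.
  x = 0: rhs = 1, matching y values: 1, 18 (2 points).
  x = 1: rhs = 11, matching y values: 7, 12 (2 points).
  x = 2: rhs = 8, matching y values: none (0 points).
  x = 3: rhs = 17, matching y values: 6, 13 (2 points).
  x = 4: rhs = 6, matching y values: 5, 14 (2 points).
  x = 5: rhs = 0, matching y values: 0 (1 points).
  x = 6: rhs = 5, matching y values: 9, 10 (2 points).
  x = 7: rhs = 8, matching y values: none (0 points).
  x = 8: rhs = 15, matching y values: none (0 points).
  x = 9: rhs = 13, matching y values: none (0 points).
  x = 10: rhs = 8, matching y values: none (0 points).
  x = 11: rhs = 6, matching y values: 5, 14 (2 points).
  x = 12: rhs = 13, matching y values: none (0 points).
  x = 13: rhs = 16, matching y values: 4, 15 (2 points).
  x = 14: rhs = 2, matching y values: none (0 points).
  x = 15: rhs = 15, matching y values: none (0 points).
  x = 16: rhs = 4, matching y values: 2, 17 (2 points).
  x = 17: rhs = 13, matching y values: none (0 points).
  x = 18: rhs = 10, matching y values: none (0 points).
Total affine count: 17.
Full point count |E(F_19)| = 17 + 1 = 18.
Hasse bound: |18 − (19+1)| = |-2| = 2 ≤ 2√19 ≈ 8.7178 ✓.


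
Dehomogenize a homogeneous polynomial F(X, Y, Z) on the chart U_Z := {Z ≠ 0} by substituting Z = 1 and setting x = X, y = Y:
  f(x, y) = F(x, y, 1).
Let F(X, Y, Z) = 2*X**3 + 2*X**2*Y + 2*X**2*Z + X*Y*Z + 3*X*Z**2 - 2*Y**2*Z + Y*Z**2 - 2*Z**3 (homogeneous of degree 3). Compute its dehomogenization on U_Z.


f(x, y) = 2*x**3 + 2*x**2*y + 2*x**2 + x*y + 3*x - 2*y**2 + y - 2

On U_Z we set Z = 1. Each monomial c·X^i·Y^j·Z^k in F becomes c·x^i·y^j·1^k = c·x^i·y^j.
Substituting Z = 1: F(X, Y, 1) = 2*x**3 + 2*x**2*y + 2*x**2 + x*y + 3*x - 2*y**2 + y - 2.
Note: deg(f) ≤ deg(F) = 3; strict inequality happens when F is divisible by Z (lost terms).


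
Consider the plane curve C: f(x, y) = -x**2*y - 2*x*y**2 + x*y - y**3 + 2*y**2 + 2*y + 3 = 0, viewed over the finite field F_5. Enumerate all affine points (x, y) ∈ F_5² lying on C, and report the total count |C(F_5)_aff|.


Affine F_5-points: {(0, 3), (2, 1)}; count = 2.

For each of the 25 pairs (x, y) ∈ F_5², evaluate f(x, y) mod 5. Record the zeros.
  x = 0: [0↦3, 1↦1, 2↦2, 3↦0, 4↦4]  zeros at y ∈ {3}
  x = 1: [0↦3, 1↦4, 2↦4, 3↦2, 4↦2]  zeros at y ∈ ∅
  x = 2: [0↦3, 1↦0, 2↦2, 3↦3, 4↦2]  zeros at y ∈ {1}
  x = 3: [0↦3, 1↦4, 2↦1, 3↦3, 4↦4]  zeros at y ∈ ∅
  x = 4: [0↦3, 1↦1, 2↦1, 3↦2, 4↦3]  zeros at y ∈ ∅
Collecting zeros: affine points = {(0, 3), (2, 1)}.
Total count |C(F_5)_aff| = 2.


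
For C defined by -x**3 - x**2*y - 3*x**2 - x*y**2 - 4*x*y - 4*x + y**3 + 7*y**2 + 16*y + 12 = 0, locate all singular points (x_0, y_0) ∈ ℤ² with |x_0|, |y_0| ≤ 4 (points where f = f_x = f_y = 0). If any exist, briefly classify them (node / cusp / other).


Singular points: {(0, -2)}; classification: node.

Compute partial derivatives:
  f_x = -3*x**2 - 2*x*y - 6*x - y**2 - 4*y - 4.
  f_y = -x**2 - 2*x*y - 4*x + 3*y**2 + 14*y + 16.
Scan x_0 ∈ {−4, ..., 4}. For each x_0, f_y(x_0, y) is a polynomial in y; find its integer roots y ∈ {−4, ..., 4}, then test f_x and f at those candidates.
  x = -4: f_y(-4, y) = 3*y**2 + 22*y + 16; no integer root y with |y| ≤ 4.
  x = -3: f_y(-3, y) = 3*y**2 + 20*y + 19; no integer root y with |y| ≤ 4.
  x = -2: f_y(-2, y) = 3*y**2 + 18*y + 20; no integer root y with |y| ≤ 4.
  x = -1: f_y(-1, y) = 3*y**2 + 16*y + 19; no integer root y with |y| ≤ 4.
  x = 0: f_y(0, y) = 3*y**2 + 14*y + 16; vanishes at y ∈ {-2}. (0, -2): f_x = 0, f = 0 — SINGULAR.
  x = 1: f_y(1, y) = 3*y**2 + 12*y + 11; no integer root y with |y| ≤ 4.
  x = 2: f_y(2, y) = 3*y**2 + 10*y + 4; no integer root y with |y| ≤ 4.
  x = 3: f_y(3, y) = 3*y**2 + 8*y - 5; no integer root y with |y| ≤ 4.
  x = 4: f_y(4, y) = 3*y**2 + 6*y - 16; no integer root y with |y| ≤ 4.
Only singular point on the grid: (0, -2).
Classify: substitute x = 0 + u, y = -2 + v and expand: f = -u**3 - u**2*v - u**2 - u*v**2 + v**3 + v**2.
No constant or linear terms (consistent with a singular point). Quadratic part: -u**2 + v**2. Cubic part: -u**3 - u**2*v - u*v**2 + v**3.
The quadratic part v**2 - u**2 = (v − u)(v + u) splits into two distinct linear factors, so there are two distinct tangent lines y − -2 = ±(x − 0) — this is a node (ordinary double point).
Classification: node.


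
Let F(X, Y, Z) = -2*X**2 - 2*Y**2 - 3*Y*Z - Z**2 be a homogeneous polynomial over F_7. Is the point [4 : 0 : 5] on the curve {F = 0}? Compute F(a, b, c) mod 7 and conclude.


F(4,0,5) ≡ 6 (mod 7); P is NOT on the curve.

Evaluate F(4, 0, 5) term-by-term (mod 7).
  -2*X**2 ↦ -2·16·1·1 = -32
  -2*Y**2 ↦ -2·1·0·1 = 0
  -3*Y*Z ↦ -3·1·0·5 = 0
  -Z**2 ↦ -1·1·1·25 = -25
Sum: F(4, 0, 5) = (-32) + (0) + (0) + (-25) = -57.
Reducing mod 7: -57 ≡ 6 (mod 7).
Since F(a, b, c) ≡ 6 ≠ 0 (mod 7), P does NOT lie on the curve.


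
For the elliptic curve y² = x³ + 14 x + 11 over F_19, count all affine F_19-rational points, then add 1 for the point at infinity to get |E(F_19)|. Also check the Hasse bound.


Affine points = {(0, 7), (0, 12), (1, 8), (1, 11), (2, 3), (2, 16), (3, 2), (3, 17), (4, 6), (4, 13), (5, 4), (5, 15), (6, 8), (6, 11), (9, 7), (9, 12), (10, 7), (10, 12), (12, 8), (12, 11), (14, 5), (14, 14), (15, 9), (15, 10)}; affine count = 24; |E(F_19)| = 25.

Discriminant check: Δ ∝ 4a³ + 27b² = 4·14³ + 27·11² = 4·2744 + 27·121 ≡ 12 (mod 19). Nonzero ⇒ E is nonsingular.
For each x ∈ F_19, compute rhs = x³ + 14·x + 11 mod 19, then count y ∈ F_19 with y² ≡ rhs.
  x = 0: rhs = 11, matching y values: 7, 12 (2 points).
  x = 1: rhs = 7, matching y values: 8, 11 (2 points).
  x = 2: rhs = 9, matching y values: 3, 16 (2 points).
  x = 3: rhs = 4, matching y values: 2, 17 (2 points).
  x = 4: rhs = 17, matching y values: 6, 13 (2 points).
  x = 5: rhs = 16, matching y values: 4, 15 (2 points).
  x = 6: rhs = 7, matching y values: 8, 11 (2 points).
  x = 7: rhs = 15, matching y values: none (0 points).
  x = 8: rhs = 8, matching y values: none (0 points).
  x = 9: rhs = 11, matching y values: 7, 12 (2 points).
  x = 10: rhs = 11, matching y values: 7, 12 (2 points).
  x = 11: rhs = 14, matching y values: none (0 points).
  x = 12: rhs = 7, matching y values: 8, 11 (2 points).
  x = 13: rhs = 15, matching y values: none (0 points).
  x = 14: rhs = 6, matching y values: 5, 14 (2 points).
  x = 15: rhs = 5, matching y values: 9, 10 (2 points).
  x = 16: rhs = 18, matching y values: none (0 points).
  x = 17: rhs = 13, matching y values: none (0 points).
  x = 18: rhs = 15, matching y values: none (0 points).
Total affine count: 24.
Full point count |E(F_19)| = 24 + 1 = 25.
Hasse bound: |25 − (19+1)| = |5| = 5 ≤ 2√19 ≈ 8.7178 ✓.


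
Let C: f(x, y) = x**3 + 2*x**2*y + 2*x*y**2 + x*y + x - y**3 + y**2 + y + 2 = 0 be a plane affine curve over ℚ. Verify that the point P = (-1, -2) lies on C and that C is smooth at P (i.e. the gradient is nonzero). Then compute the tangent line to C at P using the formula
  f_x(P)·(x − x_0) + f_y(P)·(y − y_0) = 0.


Tangent line at P: 18*x - 6*y + 6 = 0.

Step 1: f(-1, -2) = 0, so P lies on C.
Step 2: partial derivatives
  f_x(x, y) = 3*x**2 + 4*x*y + 2*y**2 + y + 1, f_y(x, y) = 2*x**2 + 4*x*y + x - 3*y**2 + 2*y + 1.
  f_x(P) = 18, f_y(P) = -6 (gradient nonzero, so P is smooth).
Step 3: tangent line at P: 18·(x − -1) + -6·(y − -2) = 0.
Expanding: 18*x - 6*y + 6 = 0.


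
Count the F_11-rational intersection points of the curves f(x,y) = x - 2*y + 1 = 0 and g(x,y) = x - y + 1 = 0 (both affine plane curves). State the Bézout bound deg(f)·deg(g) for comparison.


Common zeros: {(10, 0)}; count = 1; Bézout bound = 1.

deg(f) = 1, deg(g) = 1, so Bézout bound = 1.
Scan x ∈ F_11. For each x, list the y ∈ F_11 with f(x, y) ≡ 0 and those with g(x, y) ≡ 0 (mod 11); the common zeros in that column are the intersection.
  x = 0: f ≡ 0 at y ∈ {6}; g ≡ 0 at y ∈ {1}; common: ∅.
  x = 1: f ≡ 0 at y ∈ {1}; g ≡ 0 at y ∈ {2}; common: ∅.
  x = 2: f ≡ 0 at y ∈ {7}; g ≡ 0 at y ∈ {3}; common: ∅.
  x = 3: f ≡ 0 at y ∈ {2}; g ≡ 0 at y ∈ {4}; common: ∅.
  x = 4: f ≡ 0 at y ∈ {8}; g ≡ 0 at y ∈ {5}; common: ∅.
  x = 5: f ≡ 0 at y ∈ {3}; g ≡ 0 at y ∈ {6}; common: ∅.
  x = 6: f ≡ 0 at y ∈ {9}; g ≡ 0 at y ∈ {7}; common: ∅.
  x = 7: f ≡ 0 at y ∈ {4}; g ≡ 0 at y ∈ {8}; common: ∅.
  x = 8: f ≡ 0 at y ∈ {10}; g ≡ 0 at y ∈ {9}; common: ∅.
  x = 9: f ≡ 0 at y ∈ {5}; g ≡ 0 at y ∈ {10}; common: ∅.
  x = 10: f ≡ 0 at y ∈ {0}; g ≡ 0 at y ∈ {0}; common: {0}.
Collecting: common zeros = {(10, 0)}, so the count is 1.
Comparison with the Bézout bound: 1 ≤ 1 = deg(f)·deg(g), as expected for curves with no common component (the bound is attained).


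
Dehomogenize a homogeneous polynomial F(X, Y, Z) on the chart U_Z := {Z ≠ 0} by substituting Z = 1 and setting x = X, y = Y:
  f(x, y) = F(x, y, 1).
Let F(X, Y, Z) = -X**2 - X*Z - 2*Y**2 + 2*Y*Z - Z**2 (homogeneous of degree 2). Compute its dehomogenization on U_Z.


f(x, y) = -x**2 - x - 2*y**2 + 2*y - 1

On U_Z we set Z = 1. Each monomial c·X^i·Y^j·Z^k in F becomes c·x^i·y^j·1^k = c·x^i·y^j.
Substituting Z = 1: F(X, Y, 1) = -x**2 - x - 2*y**2 + 2*y - 1.
Note: deg(f) ≤ deg(F) = 2; strict inequality happens when F is divisible by Z (lost terms).


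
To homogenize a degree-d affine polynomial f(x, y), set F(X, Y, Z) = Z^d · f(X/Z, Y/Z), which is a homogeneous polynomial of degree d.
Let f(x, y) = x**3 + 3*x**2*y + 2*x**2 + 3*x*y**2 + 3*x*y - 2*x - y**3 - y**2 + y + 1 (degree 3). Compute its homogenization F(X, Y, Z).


F(X, Y, Z) = X**3 + 3*X**2*Y + 2*X**2*Z + 3*X*Y**2 + 3*X*Y*Z - 2*X*Z**2 - Y**3 - Y**2*Z + Y*Z**2 + Z**3

deg(f) = 3.
Substitute x = X/Z, y = Y/Z into f, then multiply by Z^3.
  monomial 1·x^3·y^0 ↦ 1·X^3·Y^0·Z^0.
  monomial 3·x^2·y^1 ↦ 3·X^2·Y^1·Z^0.
  monomial 2·x^2·y^0 ↦ 2·X^2·Y^0·Z^1.
  monomial 3·x^1·y^2 ↦ 3·X^1·Y^2·Z^0.
  monomial 3·x^1·y^1 ↦ 3·X^1·Y^1·Z^1.
  monomial -2·x^1·y^0 ↦ -2·X^1·Y^0·Z^2.
  monomial -1·x^0·y^3 ↦ -1·X^0·Y^3·Z^0.
  monomial -1·x^0·y^2 ↦ -1·X^0·Y^2·Z^1.
  monomial 1·x^0·y^1 ↦ 1·X^0·Y^1·Z^2.
  monomial 1·x^0·y^0 ↦ 1·X^0·Y^0·Z^3.
Collecting: F(X, Y, Z) = X**3 + 3*X**2*Y + 2*X**2*Z + 3*X*Y**2 + 3*X*Y*Z - 2*X*Z**2 - Y**3 - Y**2*Z + Y*Z**2 + Z**3.
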